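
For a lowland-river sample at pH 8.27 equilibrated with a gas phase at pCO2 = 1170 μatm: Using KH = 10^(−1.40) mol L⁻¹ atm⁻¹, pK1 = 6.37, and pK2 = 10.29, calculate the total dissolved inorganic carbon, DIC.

DIC = 3.78 mmol/L

[CO2*] = KH · pCO2 = 10^(−1.40) × 1170×10^-6 = 4.658×10^-5 mol/L
α₀ = 1/(1 + K1/[H⁺] + K1K2/[H⁺]²) = 1/(1 + 10^+1.90 + 10^-0.12) = 0.01232
DIC = [CO2*]/α₀ = 4.658×10^-5 / 0.01232 = 3.78 mmol/L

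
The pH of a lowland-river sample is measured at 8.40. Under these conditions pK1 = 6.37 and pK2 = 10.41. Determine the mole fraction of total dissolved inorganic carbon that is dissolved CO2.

α₀ = 0.00916

α₀ = 1 / (1 + K1/[H⁺] + K1K2/[H⁺]²) = 1 / (1 + 10^+2.03 + 10^+0.02)
   = 1 / (1 + 107.15 + 1.0471) = 1/109.20 = 0.009158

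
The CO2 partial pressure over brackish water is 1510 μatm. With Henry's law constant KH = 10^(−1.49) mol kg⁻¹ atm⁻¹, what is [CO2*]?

KH = 10^(−1.49) = 3.236×10^-2 mol kg⁻¹ atm⁻¹
[CO2*] = KH · pCO2 = 3.236×10^-2 × 1510×10^-6 atm = 4.89×10^-5 mol/kg

[CO2*] = 48.9 μmol/kg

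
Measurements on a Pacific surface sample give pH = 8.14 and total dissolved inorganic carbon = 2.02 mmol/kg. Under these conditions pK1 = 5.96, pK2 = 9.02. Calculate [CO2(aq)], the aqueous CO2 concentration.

[CO2*] = 11.7 μmol/kg

α₀ = 1 / (1 + K1/[H⁺] + K1K2/[H⁺]²) = 1 / (1 + 10^+2.18 + 10^+1.30)
   = 1 / (1 + 151.36 + 19.953) = 1/172.31 = 0.005804
[CO2*] = α₀ × DIC = 0.005804 × 2.02 = 0.0117 mmol/kg = 11.7 μmol/kg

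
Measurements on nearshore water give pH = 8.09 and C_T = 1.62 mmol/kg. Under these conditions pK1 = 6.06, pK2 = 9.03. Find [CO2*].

[CO2*] = 13.4 μmol/kg

α₀ = 1 / (1 + K1/[H⁺] + K1K2/[H⁺]²) = 1 / (1 + 10^+2.03 + 10^+1.09)
   = 1 / (1 + 107.15 + 12.303) = 1/120.45 = 0.008302
[CO2*] = α₀ × DIC = 0.008302 × 1.62 = 0.0134 mmol/kg = 13.4 μmol/kg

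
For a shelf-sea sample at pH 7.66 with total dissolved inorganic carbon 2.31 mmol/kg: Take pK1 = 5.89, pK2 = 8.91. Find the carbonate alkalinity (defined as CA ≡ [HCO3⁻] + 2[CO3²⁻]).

CA = [HCO3⁻] + 2[CO3²⁻] = (α₁ + 2α₂)·DIC
At pH 7.66: [H⁺]/K1 = 10^-1.77 = 0.016982, K2/[H⁺] = 10^-1.25 = 0.056234
α₁ = 1/(1 + 0.016982 + 0.056234) = 1/1.0732 = 0.9318; α₂ = α₁·K2/[H⁺] = 0.05240
α₁ + 2α₂ = 1.0366
CA = 1.0366 × 2.31 = 2.39 mmol/kg

CA = 2.39 mmol/kg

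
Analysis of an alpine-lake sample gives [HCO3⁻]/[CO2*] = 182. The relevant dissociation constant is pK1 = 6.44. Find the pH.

From K1 = [H⁺][HCO3⁻]/[CO2*]:  pH = pK1 + log₁₀([HCO3⁻]/[CO2*])
log₁₀(182) = +2.260
pH = 6.44 + (+2.260) = 8.70

pH = 8.70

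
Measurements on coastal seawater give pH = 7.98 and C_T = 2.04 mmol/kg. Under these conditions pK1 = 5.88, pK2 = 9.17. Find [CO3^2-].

α₂ = 1 / (1 + [H⁺]/K2 + [H⁺]²/(K1K2)) = 1 / (1 + 10^+1.19 + 10^-0.91)
   = 1 / (1 + 15.488 + 0.12303) = 1/16.611 = 0.06020
[CO3²⁻] = α₂ × DIC = 0.06020 × 2.04 = 0.123 mmol/kg

[CO3²⁻] = 0.123 mmol/kg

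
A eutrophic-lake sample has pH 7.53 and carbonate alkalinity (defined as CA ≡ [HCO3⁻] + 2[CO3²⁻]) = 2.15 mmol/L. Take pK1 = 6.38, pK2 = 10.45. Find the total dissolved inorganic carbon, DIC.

DIC = 2.30 mmol/L

CA = [HCO3⁻] + 2[CO3²⁻] = (α₁ + 2α₂)·DIC
At pH 7.53: [H⁺]/K1 = 10^-1.15 = 0.070795, K2/[H⁺] = 10^-2.92 = 0.0012023
α₁ = 1/(1 + 0.070795 + 0.0012023) = 1/1.0720 = 0.9328; α₂ = α₁·K2/[H⁺] = 0.001122
α₁ + 2α₂ = 0.9351
DIC = CA / (α₁ + 2α₂) = 2.15 / 0.9351 = 2.30 mmol/L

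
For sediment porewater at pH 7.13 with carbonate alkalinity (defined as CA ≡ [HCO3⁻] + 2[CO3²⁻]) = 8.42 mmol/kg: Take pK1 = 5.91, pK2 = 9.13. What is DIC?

DIC = 8.83 mmol/kg

CA = [HCO3⁻] + 2[CO3²⁻] = (α₁ + 2α₂)·DIC
At pH 7.13: [H⁺]/K1 = 10^-1.22 = 0.060256, K2/[H⁺] = 10^-2.00 = 0.010000
α₁ = 1/(1 + 0.060256 + 0.010000) = 1/1.0703 = 0.9344; α₂ = α₁·K2/[H⁺] = 0.009344
α₁ + 2α₂ = 0.9530
DIC = CA / (α₁ + 2α₂) = 8.42 / 0.9530 = 8.83 mmol/kg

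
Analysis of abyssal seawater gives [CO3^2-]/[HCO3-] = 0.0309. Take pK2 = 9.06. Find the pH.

From K2 = [H⁺][CO3^2-]/[HCO3-]:  pH = pK2 + log₁₀([CO3^2-]/[HCO3-])
log₁₀(0.0309) = -1.510
pH = 9.06 + (-1.510) = 7.55

pH = 7.55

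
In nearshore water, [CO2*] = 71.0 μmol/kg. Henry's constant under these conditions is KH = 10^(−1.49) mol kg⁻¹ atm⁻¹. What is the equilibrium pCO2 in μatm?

KH = 10^(−1.49) = 3.236×10^-2 mol kg⁻¹ atm⁻¹
pCO2 = [CO2*]/KH = 71.0×10^-6 / 3.236×10^-2 = 2.19×10^-3 atm = 2190 μatm

pCO2 = 2190 μatm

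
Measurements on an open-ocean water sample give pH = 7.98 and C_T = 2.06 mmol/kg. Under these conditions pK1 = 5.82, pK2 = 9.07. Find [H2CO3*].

[CO2*] = 13.1 μmol/kg

α₀ = 1 / (1 + K1/[H⁺] + K1K2/[H⁺]²) = 1 / (1 + 10^+2.16 + 10^+1.07)
   = 1 / (1 + 144.54 + 11.749) = 1/157.29 = 0.006358
[CO2*] = α₀ × DIC = 0.006358 × 2.06 = 0.0131 mmol/kg = 13.1 μmol/kg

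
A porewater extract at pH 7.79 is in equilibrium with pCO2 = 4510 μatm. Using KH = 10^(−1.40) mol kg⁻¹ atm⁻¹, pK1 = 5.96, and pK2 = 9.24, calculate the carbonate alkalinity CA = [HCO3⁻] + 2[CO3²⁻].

CA = 13.0 mmol/kg

[CO2*] = KH · pCO2 = 10^(−1.40) × 4510×10^-6 = 1.795×10^-4 mol/kg
α₀ = 1/(1 + K1/[H⁺] + K1K2/[H⁺]²) = 1/(1 + 10^+1.83 + 10^+0.38) = 0.01408
DIC = [CO2*]/α₀ = 1.795×10^-4 / 0.01408 = 12.75 mmol/kg
CA = (α₁ + 2α₂)·DIC = (0.9521 + 2×0.03378) × 12.75 = 13.0 mmol/kg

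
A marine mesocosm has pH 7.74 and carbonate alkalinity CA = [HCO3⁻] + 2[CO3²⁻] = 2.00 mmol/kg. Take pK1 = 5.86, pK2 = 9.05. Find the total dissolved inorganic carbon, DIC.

DIC = 1.93 mmol/kg

CA = [HCO3⁻] + 2[CO3²⁻] = (α₁ + 2α₂)·DIC
At pH 7.74: [H⁺]/K1 = 10^-1.88 = 0.013183, K2/[H⁺] = 10^-1.31 = 0.048978
α₁ = 1/(1 + 0.013183 + 0.048978) = 1/1.0622 = 0.9415; α₂ = α₁·K2/[H⁺] = 0.04611
α₁ + 2α₂ = 1.0337
DIC = CA / (α₁ + 2α₂) = 2.00 / 1.0337 = 1.93 mmol/kg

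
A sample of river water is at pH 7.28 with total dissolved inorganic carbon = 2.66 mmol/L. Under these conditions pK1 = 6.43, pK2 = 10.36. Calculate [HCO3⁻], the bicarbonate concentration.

α₁ = 1 / (1 + [H⁺]/K1 + K2/[H⁺]) = 1 / (1 + 10^-0.85 + 10^-3.08)
   = 1 / (1 + 0.14125 + 0.00083176) = 1/1.1421 = 0.8756
[HCO3⁻] = α₁ × DIC = 0.8756 × 2.66 = 2.33 mmol/L

[HCO3⁻] = 2.33 mmol/L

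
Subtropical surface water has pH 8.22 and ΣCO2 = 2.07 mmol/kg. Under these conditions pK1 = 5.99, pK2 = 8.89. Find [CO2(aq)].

[CO2*] = 9.99 μmol/kg

α₀ = 1 / (1 + K1/[H⁺] + K1K2/[H⁺]²) = 1 / (1 + 10^+2.23 + 10^+1.56)
   = 1 / (1 + 169.82 + 36.308) = 1/207.13 = 0.004828
[CO2*] = α₀ × DIC = 0.004828 × 2.07 = 0.00999 mmol/kg = 9.99 μmol/kg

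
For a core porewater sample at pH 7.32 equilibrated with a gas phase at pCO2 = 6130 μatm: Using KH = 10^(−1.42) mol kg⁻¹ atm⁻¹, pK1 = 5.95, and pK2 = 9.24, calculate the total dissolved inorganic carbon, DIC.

[CO2*] = KH · pCO2 = 10^(−1.42) × 6130×10^-6 = 2.331×10^-4 mol/kg
α₀ = 1/(1 + K1/[H⁺] + K1K2/[H⁺]²) = 1/(1 + 10^+1.37 + 10^-0.55) = 0.04045
DIC = [CO2*]/α₀ = 2.331×10^-4 / 0.04045 = 5.76 mmol/kg

DIC = 5.76 mmol/kg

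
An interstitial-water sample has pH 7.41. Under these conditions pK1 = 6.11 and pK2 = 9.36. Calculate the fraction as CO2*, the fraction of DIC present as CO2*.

α₀ = 1 / (1 + K1/[H⁺] + K1K2/[H⁺]²) = 1 / (1 + 10^+1.30 + 10^-0.65)
   = 1 / (1 + 19.953 + 0.22387) = 1/21.176 = 0.04722

α₀ = 0.0472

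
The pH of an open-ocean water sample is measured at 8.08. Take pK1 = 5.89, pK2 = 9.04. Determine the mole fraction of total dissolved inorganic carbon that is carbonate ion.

α₂ = 0.0982

α₂ = 1 / (1 + [H⁺]/K2 + [H⁺]²/(K1K2)) = 1 / (1 + 10^+0.96 + 10^-1.23)
   = 1 / (1 + 9.1201 + 0.058884) = 1/10.179 = 0.09824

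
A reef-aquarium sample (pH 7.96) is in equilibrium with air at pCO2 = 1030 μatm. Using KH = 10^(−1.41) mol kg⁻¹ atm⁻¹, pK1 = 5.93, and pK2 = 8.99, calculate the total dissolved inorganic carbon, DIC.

[CO2*] = KH · pCO2 = 10^(−1.41) × 1030×10^-6 = 4.007×10^-5 mol/kg
α₀ = 1/(1 + K1/[H⁺] + K1K2/[H⁺]²) = 1/(1 + 10^+2.03 + 10^+1.00) = 0.008464
DIC = [CO2*]/α₀ = 4.007×10^-5 / 0.008464 = 4.73 mmol/kg

DIC = 4.73 mmol/kg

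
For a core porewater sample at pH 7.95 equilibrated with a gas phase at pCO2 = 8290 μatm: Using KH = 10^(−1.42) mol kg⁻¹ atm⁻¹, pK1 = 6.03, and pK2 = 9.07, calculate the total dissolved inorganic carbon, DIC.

[CO2*] = KH · pCO2 = 10^(−1.42) × 8290×10^-6 = 3.152×10^-4 mol/kg
α₀ = 1/(1 + K1/[H⁺] + K1K2/[H⁺]²) = 1/(1 + 10^+1.92 + 10^+0.80) = 0.01105
DIC = [CO2*]/α₀ = 3.152×10^-4 / 0.01105 = 28.5 mmol/kg

DIC = 28.5 mmol/kg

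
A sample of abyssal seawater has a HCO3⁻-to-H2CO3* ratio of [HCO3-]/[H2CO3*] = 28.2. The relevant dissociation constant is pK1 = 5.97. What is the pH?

pH = 7.42

From K1 = [H⁺][HCO3-]/[H2CO3*]:  pH = pK1 + log₁₀([HCO3-]/[H2CO3*])
log₁₀(28.2) = +1.450
pH = 5.97 + (+1.450) = 7.42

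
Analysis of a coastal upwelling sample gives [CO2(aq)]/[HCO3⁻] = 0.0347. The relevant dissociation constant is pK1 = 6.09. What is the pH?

pH = 7.55

From K1 = [H⁺][HCO3⁻]/[CO2(aq)]:  pH = pK1 − log₁₀([CO2(aq)]/[HCO3⁻])
log₁₀(0.0347) = -1.460
pH = 6.09 − (-1.460) = 7.55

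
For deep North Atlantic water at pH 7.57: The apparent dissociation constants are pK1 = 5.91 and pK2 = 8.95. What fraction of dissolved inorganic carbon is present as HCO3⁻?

α₁ = 0.940

α₁ = 1 / (1 + [H⁺]/K1 + K2/[H⁺]) = 1 / (1 + 10^-1.66 + 10^-1.38)
   = 1 / (1 + 0.021878 + 0.041687) = 1/1.0636 = 0.9402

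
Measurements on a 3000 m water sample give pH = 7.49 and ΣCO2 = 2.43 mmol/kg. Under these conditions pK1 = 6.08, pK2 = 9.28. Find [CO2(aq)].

[CO2*] = 0.0896 mmol/kg

α₀ = 1 / (1 + K1/[H⁺] + K1K2/[H⁺]²) = 1 / (1 + 10^+1.41 + 10^-0.38)
   = 1 / (1 + 25.704 + 0.41687) = 1/27.121 = 0.03687
[CO2*] = α₀ × DIC = 0.03687 × 2.43 = 0.0896 mmol/kg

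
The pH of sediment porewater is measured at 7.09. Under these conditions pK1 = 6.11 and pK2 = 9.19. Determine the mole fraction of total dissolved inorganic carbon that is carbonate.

α₂ = 1 / (1 + [H⁺]/K2 + [H⁺]²/(K1K2)) = 1 / (1 + 10^+2.10 + 10^+1.12)
   = 1 / (1 + 125.89 + 13.183) = 1/140.08 = 0.007139

α₂ = 0.00714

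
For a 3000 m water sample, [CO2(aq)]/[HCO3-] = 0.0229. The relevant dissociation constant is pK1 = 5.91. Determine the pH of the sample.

pH = 7.55

From K1 = [H⁺][HCO3-]/[CO2(aq)]:  pH = pK1 − log₁₀([CO2(aq)]/[HCO3-])
log₁₀(0.0229) = -1.640
pH = 5.91 − (-1.640) = 7.55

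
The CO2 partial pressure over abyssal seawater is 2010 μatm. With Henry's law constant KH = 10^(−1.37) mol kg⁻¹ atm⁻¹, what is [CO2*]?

[CO2*] = 85.7 μmol/kg

KH = 10^(−1.37) = 4.266×10^-2 mol kg⁻¹ atm⁻¹
[CO2*] = KH · pCO2 = 4.266×10^-2 × 2010×10^-6 atm = 8.57×10^-5 mol/kg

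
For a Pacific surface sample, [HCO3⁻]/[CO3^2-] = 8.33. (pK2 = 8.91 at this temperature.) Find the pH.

pH = 7.99

From K2 = [H⁺][CO3^2-]/[HCO3⁻]:  pH = pK2 − log₁₀([HCO3⁻]/[CO3^2-])
log₁₀(8.33) = +0.921
pH = 8.91 − (+0.921) = 7.99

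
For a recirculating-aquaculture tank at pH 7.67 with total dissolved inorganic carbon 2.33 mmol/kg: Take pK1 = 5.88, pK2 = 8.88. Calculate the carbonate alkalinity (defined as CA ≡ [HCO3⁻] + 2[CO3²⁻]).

CA = [HCO3⁻] + 2[CO3²⁻] = (α₁ + 2α₂)·DIC
At pH 7.67: [H⁺]/K1 = 10^-1.79 = 0.016218, K2/[H⁺] = 10^-1.21 = 0.061660
α₁ = 1/(1 + 0.016218 + 0.061660) = 1/1.0779 = 0.9277; α₂ = α₁·K2/[H⁺] = 0.05720
α₁ + 2α₂ = 1.0422
CA = 1.0422 × 2.33 = 2.43 mmol/kg

CA = 2.43 mmol/kg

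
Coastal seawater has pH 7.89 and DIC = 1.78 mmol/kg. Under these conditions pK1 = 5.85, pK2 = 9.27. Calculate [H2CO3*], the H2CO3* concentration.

α₀ = 1 / (1 + K1/[H⁺] + K1K2/[H⁺]²) = 1 / (1 + 10^+2.04 + 10^+0.66)
   = 1 / (1 + 109.65 + 4.5709) = 1/115.22 = 0.008679
[CO2*] = α₀ × DIC = 0.008679 × 1.78 = 0.0154 mmol/kg = 15.4 μmol/kg

[CO2*] = 15.4 μmol/kg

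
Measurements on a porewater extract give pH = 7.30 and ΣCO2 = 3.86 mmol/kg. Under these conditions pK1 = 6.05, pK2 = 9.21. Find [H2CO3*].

[CO2*] = 0.203 mmol/kg

α₀ = 1 / (1 + K1/[H⁺] + K1K2/[H⁺]²) = 1 / (1 + 10^+1.25 + 10^-0.66)
   = 1 / (1 + 17.783 + 0.21878) = 1/19.002 = 0.05263
[CO2*] = α₀ × DIC = 0.05263 × 3.86 = 0.203 mmol/kg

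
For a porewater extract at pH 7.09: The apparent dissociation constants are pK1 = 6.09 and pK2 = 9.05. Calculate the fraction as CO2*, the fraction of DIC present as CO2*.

α₀ = 0.0900

α₀ = 1 / (1 + K1/[H⁺] + K1K2/[H⁺]²) = 1 / (1 + 10^+1.00 + 10^-0.96)
   = 1 / (1 + 10.000 + 0.10965) = 1/11.110 = 0.09001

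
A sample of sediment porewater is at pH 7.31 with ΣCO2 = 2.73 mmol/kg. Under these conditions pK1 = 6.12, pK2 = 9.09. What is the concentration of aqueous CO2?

α₀ = 1 / (1 + K1/[H⁺] + K1K2/[H⁺]²) = 1 / (1 + 10^+1.19 + 10^-0.59)
   = 1 / (1 + 15.488 + 0.25704) = 1/16.745 = 0.05972
[CO2*] = α₀ × DIC = 0.05972 × 2.73 = 0.163 mmol/kg

[CO2*] = 0.163 mmol/kg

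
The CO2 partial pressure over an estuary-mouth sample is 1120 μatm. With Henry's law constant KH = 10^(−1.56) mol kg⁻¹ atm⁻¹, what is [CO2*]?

[CO2*] = 30.8 μmol/kg

KH = 10^(−1.56) = 2.754×10^-2 mol kg⁻¹ atm⁻¹
[CO2*] = KH · pCO2 = 2.754×10^-2 × 1120×10^-6 atm = 3.08×10^-5 mol/kg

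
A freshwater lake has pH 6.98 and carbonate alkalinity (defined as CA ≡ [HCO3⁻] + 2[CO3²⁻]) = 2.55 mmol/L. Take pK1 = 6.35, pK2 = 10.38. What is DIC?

CA = [HCO3⁻] + 2[CO3²⁻] = (α₁ + 2α₂)·DIC
At pH 6.98: [H⁺]/K1 = 10^-0.63 = 0.23442, K2/[H⁺] = 10^-3.40 = 0.00039811
α₁ = 1/(1 + 0.23442 + 0.00039811) = 1/1.2348 = 0.8098; α₂ = α₁·K2/[H⁺] = 0.0003224
α₁ + 2α₂ = 0.8105
DIC = CA / (α₁ + 2α₂) = 2.55 / 0.8105 = 3.15 mmol/L

DIC = 3.15 mmol/L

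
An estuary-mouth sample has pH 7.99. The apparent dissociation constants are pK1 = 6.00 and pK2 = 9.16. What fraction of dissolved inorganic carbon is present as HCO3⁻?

α₁ = 0.928

α₁ = 1 / (1 + [H⁺]/K1 + K2/[H⁺]) = 1 / (1 + 10^-1.99 + 10^-1.17)
   = 1 / (1 + 0.010233 + 0.067608) = 1/1.0778 = 0.9278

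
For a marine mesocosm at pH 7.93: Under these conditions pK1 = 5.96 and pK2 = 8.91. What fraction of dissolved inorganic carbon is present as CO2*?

α₀ = 1 / (1 + K1/[H⁺] + K1K2/[H⁺]²) = 1 / (1 + 10^+1.97 + 10^+0.99)
   = 1 / (1 + 93.325 + 9.7724) = 1/104.10 = 0.009606

α₀ = 0.00961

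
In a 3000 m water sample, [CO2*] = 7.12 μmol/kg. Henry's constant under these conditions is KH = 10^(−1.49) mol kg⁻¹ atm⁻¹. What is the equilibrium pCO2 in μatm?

pCO2 = 220 μatm

KH = 10^(−1.49) = 3.236×10^-2 mol kg⁻¹ atm⁻¹
pCO2 = [CO2*]/KH = 7.12×10^-6 / 3.236×10^-2 = 2.20×10^-4 atm = 220 μatm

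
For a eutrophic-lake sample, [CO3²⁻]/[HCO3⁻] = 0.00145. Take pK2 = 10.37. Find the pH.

From K2 = [H⁺][CO3²⁻]/[HCO3⁻]:  pH = pK2 + log₁₀([CO3²⁻]/[HCO3⁻])
log₁₀(0.00145) = -2.839
pH = 10.37 + (-2.839) = 7.53

pH = 7.53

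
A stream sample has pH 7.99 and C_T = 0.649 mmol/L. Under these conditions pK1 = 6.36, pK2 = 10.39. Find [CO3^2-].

[CO3²⁻] = 2.51 μmol/L

α₂ = 1 / (1 + [H⁺]/K2 + [H⁺]²/(K1K2)) = 1 / (1 + 10^+2.40 + 10^+0.77)
   = 1 / (1 + 251.19 + 5.8884) = 1/258.08 = 0.003875
[CO3²⁻] = α₂ × DIC = 0.003875 × 0.649 = 0.00251 mmol/L = 2.51 μmol/L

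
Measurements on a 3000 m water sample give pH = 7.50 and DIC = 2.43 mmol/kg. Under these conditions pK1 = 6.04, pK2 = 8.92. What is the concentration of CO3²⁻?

α₂ = 1 / (1 + [H⁺]/K2 + [H⁺]²/(K1K2)) = 1 / (1 + 10^+1.42 + 10^-0.04)
   = 1 / (1 + 26.303 + 0.91201) = 1/28.215 = 0.03544
[CO3²⁻] = α₂ × DIC = 0.03544 × 2.43 = 0.0861 mmol/kg

[CO3²⁻] = 0.0861 mmol/kg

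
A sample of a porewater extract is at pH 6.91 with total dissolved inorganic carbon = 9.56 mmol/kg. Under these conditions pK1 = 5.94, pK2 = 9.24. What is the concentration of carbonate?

[CO3²⁻] = 0.0402 mmol/kg

α₂ = 1 / (1 + [H⁺]/K2 + [H⁺]²/(K1K2)) = 1 / (1 + 10^+2.33 + 10^+1.36)
   = 1 / (1 + 213.80 + 22.909) = 1/237.70 = 0.004207
[CO3²⁻] = α₂ × DIC = 0.004207 × 9.56 = 0.0402 mmol/kg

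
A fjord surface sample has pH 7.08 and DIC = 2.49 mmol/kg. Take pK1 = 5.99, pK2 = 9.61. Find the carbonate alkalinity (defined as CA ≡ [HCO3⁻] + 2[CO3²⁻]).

CA = [HCO3⁻] + 2[CO3²⁻] = (α₁ + 2α₂)·DIC
At pH 7.08: [H⁺]/K1 = 10^-1.09 = 0.081283, K2/[H⁺] = 10^-2.53 = 0.0029512
α₁ = 1/(1 + 0.081283 + 0.0029512) = 1/1.0842 = 0.9223; α₂ = α₁·K2/[H⁺] = 0.002722
α₁ + 2α₂ = 0.9278
CA = 0.9278 × 2.49 = 2.31 mmol/kg

CA = 2.31 mmol/kg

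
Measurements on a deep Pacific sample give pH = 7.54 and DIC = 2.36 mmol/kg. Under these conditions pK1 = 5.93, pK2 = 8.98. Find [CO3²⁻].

[CO3²⁻] = 0.0808 mmol/kg

α₂ = 1 / (1 + [H⁺]/K2 + [H⁺]²/(K1K2)) = 1 / (1 + 10^+1.44 + 10^-0.17)
   = 1 / (1 + 27.542 + 0.67608) = 1/29.218 = 0.03423
[CO3²⁻] = α₂ × DIC = 0.03423 × 2.36 = 0.0808 mmol/kg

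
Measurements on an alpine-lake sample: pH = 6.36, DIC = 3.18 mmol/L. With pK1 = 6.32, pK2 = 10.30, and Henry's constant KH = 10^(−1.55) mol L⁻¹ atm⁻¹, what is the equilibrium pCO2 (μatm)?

α₀ = 1 / (1 + K1/[H⁺] + K1K2/[H⁺]²) = 1 / (1 + 10^+0.04 + 10^-3.90)
   = 1 / (1 + 1.0965 + 0.00012589) = 1/2.0966 = 0.4770
[CO2*] = α₀ × DIC = 0.4770 × 3.18 = 1.517 mmol/L
pCO2 = [CO2*]/KH = 1.517×10^-3 / 2.818×10^-2 = 5.38×10^4 μatm

pCO2 = 5.38×10^4 μatm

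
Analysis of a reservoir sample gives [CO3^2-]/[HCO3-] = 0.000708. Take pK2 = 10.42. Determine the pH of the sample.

From K2 = [H⁺][CO3^2-]/[HCO3-]:  pH = pK2 + log₁₀([CO3^2-]/[HCO3-])
log₁₀(0.000708) = -3.150
pH = 10.42 + (-3.150) = 7.27

pH = 7.27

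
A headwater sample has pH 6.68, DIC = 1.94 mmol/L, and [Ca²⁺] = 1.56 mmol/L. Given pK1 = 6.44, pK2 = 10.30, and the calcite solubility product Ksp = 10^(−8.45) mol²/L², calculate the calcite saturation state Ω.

Ω = 0.130

α₂ = 1 / (1 + [H⁺]/K2 + [H⁺]²/(K1K2)) = 1 / (1 + 10^+3.62 + 10^+3.38)
   = 1 / (1 + 4168.7 + 2398.8) = 1/6568.5 = 0.0001522
[CO3²⁻] = α₂ × DIC = 0.0001522 × 1.94 = 0.0002953 mmol/L = 0.2953 μmol/L
Ksp = 10^(−8.45) = 3.548×10^-9
Ω = [Ca²⁺][CO3²⁻]/Ksp = (1.56×10^-3)(2.953×10^-7) / 3.548×10^-9 = 0.130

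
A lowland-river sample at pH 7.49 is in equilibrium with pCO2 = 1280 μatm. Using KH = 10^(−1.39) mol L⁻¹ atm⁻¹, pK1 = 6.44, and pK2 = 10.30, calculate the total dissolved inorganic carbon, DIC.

[CO2*] = KH · pCO2 = 10^(−1.39) × 1280×10^-6 = 5.214×10^-5 mol/L
α₀ = 1/(1 + K1/[H⁺] + K1K2/[H⁺]²) = 1/(1 + 10^+1.05 + 10^-1.76) = 0.08172
DIC = [CO2*]/α₀ = 5.214×10^-5 / 0.08172 = 0.638 mmol/L

DIC = 0.638 mmol/L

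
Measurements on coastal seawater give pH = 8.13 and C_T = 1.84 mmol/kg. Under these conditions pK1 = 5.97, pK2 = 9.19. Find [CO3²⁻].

α₂ = 1 / (1 + [H⁺]/K2 + [H⁺]²/(K1K2)) = 1 / (1 + 10^+1.06 + 10^-1.10)
   = 1 / (1 + 11.482 + 0.079433) = 1/12.561 = 0.07961
[CO3²⁻] = α₂ × DIC = 0.07961 × 1.84 = 0.146 mmol/kg

[CO3²⁻] = 0.146 mmol/kg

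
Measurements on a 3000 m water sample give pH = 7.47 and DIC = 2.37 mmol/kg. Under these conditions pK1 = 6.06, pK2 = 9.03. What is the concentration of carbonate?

[CO3²⁻] = 0.0612 mmol/kg

α₂ = 1 / (1 + [H⁺]/K2 + [H⁺]²/(K1K2)) = 1 / (1 + 10^+1.56 + 10^+0.15)
   = 1 / (1 + 36.308 + 1.4125) = 1/38.720 = 0.02583
[CO3²⁻] = α₂ × DIC = 0.02583 × 2.37 = 0.0612 mmol/kg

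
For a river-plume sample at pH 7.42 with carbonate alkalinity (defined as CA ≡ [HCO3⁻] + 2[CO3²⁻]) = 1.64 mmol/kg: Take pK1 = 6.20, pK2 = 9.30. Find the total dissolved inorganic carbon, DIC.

DIC = 1.72 mmol/kg

CA = [HCO3⁻] + 2[CO3²⁻] = (α₁ + 2α₂)·DIC
At pH 7.42: [H⁺]/K1 = 10^-1.22 = 0.060256, K2/[H⁺] = 10^-1.88 = 0.013183
α₁ = 1/(1 + 0.060256 + 0.013183) = 1/1.0734 = 0.9316; α₂ = α₁·K2/[H⁺] = 0.01228
α₁ + 2α₂ = 0.9561
DIC = CA / (α₁ + 2α₂) = 1.64 / 0.9561 = 1.72 mmol/kg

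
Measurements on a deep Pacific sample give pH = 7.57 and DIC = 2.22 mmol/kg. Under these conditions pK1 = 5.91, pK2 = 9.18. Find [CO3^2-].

[CO3²⁻] = 0.0521 mmol/kg

α₂ = 1 / (1 + [H⁺]/K2 + [H⁺]²/(K1K2)) = 1 / (1 + 10^+1.61 + 10^-0.05)
   = 1 / (1 + 40.738 + 0.89125) = 1/42.629 = 0.02346
[CO3²⁻] = α₂ × DIC = 0.02346 × 2.22 = 0.0521 mmol/kg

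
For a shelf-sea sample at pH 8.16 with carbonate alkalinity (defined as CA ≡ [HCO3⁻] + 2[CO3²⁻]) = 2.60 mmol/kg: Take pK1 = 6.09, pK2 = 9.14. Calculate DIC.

CA = [HCO3⁻] + 2[CO3²⁻] = (α₁ + 2α₂)·DIC
At pH 8.16: [H⁺]/K1 = 10^-2.07 = 0.0085114, K2/[H⁺] = 10^-0.98 = 0.10471
α₁ = 1/(1 + 0.0085114 + 0.10471) = 1/1.1132 = 0.8983; α₂ = α₁·K2/[H⁺] = 0.09406
α₁ + 2α₂ = 1.0864
DIC = CA / (α₁ + 2α₂) = 2.60 / 1.0864 = 2.39 mmol/kg

DIC = 2.39 mmol/kg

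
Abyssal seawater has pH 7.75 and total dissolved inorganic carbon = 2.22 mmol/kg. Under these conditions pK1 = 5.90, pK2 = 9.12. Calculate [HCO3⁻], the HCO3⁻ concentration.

α₁ = 1 / (1 + [H⁺]/K1 + K2/[H⁺]) = 1 / (1 + 10^-1.85 + 10^-1.37)
   = 1 / (1 + 0.014125 + 0.042658) = 1/1.0568 = 0.9463
[HCO3⁻] = α₁ × DIC = 0.9463 × 2.22 = 2.10 mmol/kg

[HCO3⁻] = 2.10 mmol/kg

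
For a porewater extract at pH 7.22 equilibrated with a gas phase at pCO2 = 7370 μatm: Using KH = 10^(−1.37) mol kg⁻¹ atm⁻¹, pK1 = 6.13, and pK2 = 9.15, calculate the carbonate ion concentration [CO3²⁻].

[CO2*] = KH · pCO2 = 10^(−1.37) × 7370×10^-6 = 3.144×10^-4 mol/kg
α₀ = 1/(1 + K1/[H⁺] + K1K2/[H⁺]²) = 1/(1 + 10^+1.09 + 10^-0.84) = 0.07436
DIC = [CO2*]/α₀ = 3.144×10^-4 / 0.07436 = 4.228 mmol/kg
[CO3²⁻] = α₂·DIC; α₂ = 0.01075, so [CO3²⁻] = 0.01075 × 4.228 = 0.0454 mmol/kg

[CO3²⁻] = 0.0454 mmol/kg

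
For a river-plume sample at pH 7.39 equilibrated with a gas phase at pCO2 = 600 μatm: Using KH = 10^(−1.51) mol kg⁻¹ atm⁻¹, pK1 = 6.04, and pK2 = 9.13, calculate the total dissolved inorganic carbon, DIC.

DIC = 0.441 mmol/kg

[CO2*] = KH · pCO2 = 10^(−1.51) × 600×10^-6 = 1.854×10^-5 mol/kg
α₀ = 1/(1 + K1/[H⁺] + K1K2/[H⁺]²) = 1/(1 + 10^+1.35 + 10^-0.39) = 0.04203
DIC = [CO2*]/α₀ = 1.854×10^-5 / 0.04203 = 0.441 mmol/kg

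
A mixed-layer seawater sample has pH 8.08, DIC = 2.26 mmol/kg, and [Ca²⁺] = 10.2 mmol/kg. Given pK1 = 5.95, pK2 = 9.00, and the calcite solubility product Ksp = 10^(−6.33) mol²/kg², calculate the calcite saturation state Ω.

Ω = 5.25

α₂ = 1 / (1 + [H⁺]/K2 + [H⁺]²/(K1K2)) = 1 / (1 + 10^+0.92 + 10^-1.21)
   = 1 / (1 + 8.3176 + 0.061660) = 1/9.3793 = 0.1066
[CO3²⁻] = α₂ × DIC = 0.1066 × 2.26 = 0.2410 mmol/kg
Ksp = 10^(−6.33) = 4.677×10^-7
Ω = [Ca²⁺][CO3²⁻]/Ksp = (10.2×10^-3)(2.410×10^-4) / 4.677×10^-7 = 5.25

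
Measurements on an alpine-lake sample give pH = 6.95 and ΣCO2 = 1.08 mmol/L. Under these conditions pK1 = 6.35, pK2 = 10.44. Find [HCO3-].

α₁ = 1 / (1 + [H⁺]/K1 + K2/[H⁺]) = 1 / (1 + 10^-0.60 + 10^-3.49)
   = 1 / (1 + 0.25119 + 0.00032359) = 1/1.2515 = 0.7990
[HCO3⁻] = α₁ × DIC = 0.7990 × 1.08 = 0.863 mmol/L

[HCO3⁻] = 0.863 mmol/L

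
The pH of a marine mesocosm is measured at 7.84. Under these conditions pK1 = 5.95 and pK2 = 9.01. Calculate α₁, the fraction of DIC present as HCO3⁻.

α₁ = 1 / (1 + [H⁺]/K1 + K2/[H⁺]) = 1 / (1 + 10^-1.89 + 10^-1.17)
   = 1 / (1 + 0.012882 + 0.067608) = 1/1.0805 = 0.9255

α₁ = 0.926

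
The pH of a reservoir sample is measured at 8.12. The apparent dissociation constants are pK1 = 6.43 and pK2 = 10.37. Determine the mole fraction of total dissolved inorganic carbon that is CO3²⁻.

α₂ = 1 / (1 + [H⁺]/K2 + [H⁺]²/(K1K2)) = 1 / (1 + 10^+2.25 + 10^+0.56)
   = 1 / (1 + 177.83 + 3.6308) = 1/182.46 = 0.005481

α₂ = 0.00548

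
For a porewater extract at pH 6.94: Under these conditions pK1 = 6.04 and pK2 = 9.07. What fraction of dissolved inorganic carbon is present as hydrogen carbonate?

α₁ = 1 / (1 + [H⁺]/K1 + K2/[H⁺]) = 1 / (1 + 10^-0.90 + 10^-2.13)
   = 1 / (1 + 0.12589 + 0.0074131) = 1/1.1333 = 0.8824

α₁ = 0.882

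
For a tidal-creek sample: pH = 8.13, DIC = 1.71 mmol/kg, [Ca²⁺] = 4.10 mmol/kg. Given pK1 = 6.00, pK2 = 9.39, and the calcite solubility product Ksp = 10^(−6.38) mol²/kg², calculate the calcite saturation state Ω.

α₂ = 1 / (1 + [H⁺]/K2 + [H⁺]²/(K1K2)) = 1 / (1 + 10^+1.26 + 10^-0.87)
   = 1 / (1 + 18.197 + 0.13490) = 1/19.332 = 0.05173
[CO3²⁻] = α₂ × DIC = 0.05173 × 1.71 = 0.08845 mmol/kg
Ksp = 10^(−6.38) = 4.169×10^-7
Ω = [Ca²⁺][CO3²⁻]/Ksp = (4.10×10^-3)(8.845×10^-5) / 4.169×10^-7 = 0.870

Ω = 0.870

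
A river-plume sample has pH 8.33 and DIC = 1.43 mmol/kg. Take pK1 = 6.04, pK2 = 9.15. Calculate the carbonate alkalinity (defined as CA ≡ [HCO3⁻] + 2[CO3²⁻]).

CA = 1.61 mmol/kg

CA = [HCO3⁻] + 2[CO3²⁻] = (α₁ + 2α₂)·DIC
At pH 8.33: [H⁺]/K1 = 10^-2.29 = 0.0051286, K2/[H⁺] = 10^-0.82 = 0.15136
α₁ = 1/(1 + 0.0051286 + 0.15136) = 1/1.1565 = 0.8647; α₂ = α₁·K2/[H⁺] = 0.1309
α₁ + 2α₂ = 1.1264
CA = 1.1264 × 1.43 = 1.61 mmol/kg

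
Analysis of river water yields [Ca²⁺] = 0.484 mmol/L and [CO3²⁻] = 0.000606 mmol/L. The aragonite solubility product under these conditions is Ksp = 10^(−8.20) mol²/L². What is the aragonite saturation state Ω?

Ω = 0.0465

Ksp = 10^(−8.20) = 6.310×10^-9
Ω = [Ca²⁺][CO3²⁻]/Ksp = (0.484×10^-3)(0.000606×10^-3) / 6.310×10^-9 = 0.0465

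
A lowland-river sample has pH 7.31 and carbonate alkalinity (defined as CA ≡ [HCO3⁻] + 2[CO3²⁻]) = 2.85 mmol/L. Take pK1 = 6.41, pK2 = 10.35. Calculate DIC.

CA = [HCO3⁻] + 2[CO3²⁻] = (α₁ + 2α₂)·DIC
At pH 7.31: [H⁺]/K1 = 10^-0.90 = 0.12589, K2/[H⁺] = 10^-3.04 = 0.00091201
α₁ = 1/(1 + 0.12589 + 0.00091201) = 1/1.1268 = 0.8875; α₂ = α₁·K2/[H⁺] = 0.0008094
α₁ + 2α₂ = 0.8891
DIC = CA / (α₁ + 2α₂) = 2.85 / 0.8891 = 3.21 mmol/L

DIC = 3.21 mmol/L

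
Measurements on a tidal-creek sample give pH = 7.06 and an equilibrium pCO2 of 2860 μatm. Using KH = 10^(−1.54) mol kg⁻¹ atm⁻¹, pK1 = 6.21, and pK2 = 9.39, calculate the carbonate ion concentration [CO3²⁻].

[CO2*] = KH · pCO2 = 10^(−1.54) × 2860×10^-6 = 8.248×10^-5 mol/kg
α₀ = 1/(1 + K1/[H⁺] + K1K2/[H⁺]²) = 1/(1 + 10^+0.85 + 10^-1.48) = 0.1233
DIC = [CO2*]/α₀ = 8.248×10^-5 / 0.1233 = 0.6692 mmol/kg
[CO3²⁻] = α₂·DIC; α₂ = 0.004082, so [CO3²⁻] = 0.004082 × 0.6692 = 0.00273 mmol/kg = 2.73 μmol/kg

[CO3²⁻] = 2.73 μmol/kg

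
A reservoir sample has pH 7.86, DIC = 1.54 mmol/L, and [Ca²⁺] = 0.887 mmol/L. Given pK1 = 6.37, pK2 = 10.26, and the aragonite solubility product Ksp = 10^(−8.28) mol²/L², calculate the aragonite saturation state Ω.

α₂ = 1 / (1 + [H⁺]/K2 + [H⁺]²/(K1K2)) = 1 / (1 + 10^+2.40 + 10^+0.91)
   = 1 / (1 + 251.19 + 8.1283) = 1/260.32 = 0.003841
[CO3²⁻] = α₂ × DIC = 0.003841 × 1.54 = 0.005916 mmol/L = 5.916 μmol/L
Ksp = 10^(−8.28) = 5.248×10^-9
Ω = [Ca²⁺][CO3²⁻]/Ksp = (0.887×10^-3)(5.916×10^-6) / 5.248×10^-9 = 1.00

Ω = 1.00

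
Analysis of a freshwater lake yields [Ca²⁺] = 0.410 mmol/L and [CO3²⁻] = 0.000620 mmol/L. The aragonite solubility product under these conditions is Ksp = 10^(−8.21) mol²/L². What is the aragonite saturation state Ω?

Ω = 0.0412

Ksp = 10^(−8.21) = 6.166×10^-9
Ω = [Ca²⁺][CO3²⁻]/Ksp = (0.410×10^-3)(0.000620×10^-3) / 6.166×10^-9 = 0.0412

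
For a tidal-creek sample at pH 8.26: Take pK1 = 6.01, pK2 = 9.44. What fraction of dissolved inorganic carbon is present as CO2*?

α₀ = 0.00525

α₀ = 1 / (1 + K1/[H⁺] + K1K2/[H⁺]²) = 1 / (1 + 10^+2.25 + 10^+1.07)
   = 1 / (1 + 177.83 + 11.749) = 1/190.58 = 0.005247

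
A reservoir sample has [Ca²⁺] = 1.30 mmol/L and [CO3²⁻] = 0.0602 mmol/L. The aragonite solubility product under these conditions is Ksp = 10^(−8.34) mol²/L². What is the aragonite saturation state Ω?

Ksp = 10^(−8.34) = 4.571×10^-9
Ω = [Ca²⁺][CO3²⁻]/Ksp = (1.30×10^-3)(0.0602×10^-3) / 4.571×10^-9 = 17.1

Ω = 17.1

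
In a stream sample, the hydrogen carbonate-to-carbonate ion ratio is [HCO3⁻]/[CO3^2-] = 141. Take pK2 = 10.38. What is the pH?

pH = 8.23

From K2 = [H⁺][CO3^2-]/[HCO3⁻]:  pH = pK2 − log₁₀([HCO3⁻]/[CO3^2-])
log₁₀(141) = +2.149
pH = 10.38 − (+2.149) = 8.23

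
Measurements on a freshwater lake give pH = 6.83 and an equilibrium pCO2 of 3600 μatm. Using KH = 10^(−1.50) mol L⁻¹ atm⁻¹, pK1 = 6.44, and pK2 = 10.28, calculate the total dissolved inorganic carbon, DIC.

DIC = 0.393 mmol/L

[CO2*] = KH · pCO2 = 10^(−1.50) × 3600×10^-6 = 1.138×10^-4 mol/L
α₀ = 1/(1 + K1/[H⁺] + K1K2/[H⁺]²) = 1/(1 + 10^+0.39 + 10^-3.06) = 0.2894
DIC = [CO2*]/α₀ = 1.138×10^-4 / 0.2894 = 0.393 mmol/L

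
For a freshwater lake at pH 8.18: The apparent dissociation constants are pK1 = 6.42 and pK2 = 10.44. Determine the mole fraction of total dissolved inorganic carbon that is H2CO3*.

α₀ = 0.0170

α₀ = 1 / (1 + K1/[H⁺] + K1K2/[H⁺]²) = 1 / (1 + 10^+1.76 + 10^-0.50)
   = 1 / (1 + 57.544 + 0.31623) = 1/58.860 = 0.01699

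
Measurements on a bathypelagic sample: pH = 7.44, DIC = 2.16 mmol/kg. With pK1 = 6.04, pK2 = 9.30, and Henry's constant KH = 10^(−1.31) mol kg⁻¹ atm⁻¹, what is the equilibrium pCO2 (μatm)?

α₀ = 1 / (1 + K1/[H⁺] + K1K2/[H⁺]²) = 1 / (1 + 10^+1.40 + 10^-0.46)
   = 1 / (1 + 25.119 + 0.34674) = 1/26.466 = 0.03778
[CO2*] = α₀ × DIC = 0.03778 × 2.16 = 0.08162 mmol/kg
pCO2 = [CO2*]/KH = 8.162×10^-5 / 4.898×10^-2 = 1670 μatm

pCO2 = 1670 μatm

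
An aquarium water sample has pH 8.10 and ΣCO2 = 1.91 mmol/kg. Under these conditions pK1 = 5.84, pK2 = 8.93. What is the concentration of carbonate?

α₂ = 1 / (1 + [H⁺]/K2 + [H⁺]²/(K1K2)) = 1 / (1 + 10^+0.83 + 10^-1.43)
   = 1 / (1 + 6.7608 + 0.037154) = 1/7.7980 = 0.1282
[CO3²⁻] = α₂ × DIC = 0.1282 × 1.91 = 0.245 mmol/kg

[CO3²⁻] = 0.245 mmol/kg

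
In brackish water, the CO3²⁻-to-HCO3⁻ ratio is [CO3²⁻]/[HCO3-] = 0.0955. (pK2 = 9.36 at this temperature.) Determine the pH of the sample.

pH = 8.34

From K2 = [H⁺][CO3²⁻]/[HCO3-]:  pH = pK2 + log₁₀([CO3²⁻]/[HCO3-])
log₁₀(0.0955) = -1.020
pH = 9.36 + (-1.020) = 8.34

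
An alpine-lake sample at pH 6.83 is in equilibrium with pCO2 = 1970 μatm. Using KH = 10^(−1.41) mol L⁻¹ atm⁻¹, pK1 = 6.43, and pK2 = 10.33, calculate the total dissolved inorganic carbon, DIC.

[CO2*] = KH · pCO2 = 10^(−1.41) × 1970×10^-6 = 7.664×10^-5 mol/L
α₀ = 1/(1 + K1/[H⁺] + K1K2/[H⁺]²) = 1/(1 + 10^+0.40 + 10^-3.10) = 0.2847
DIC = [CO2*]/α₀ = 7.664×10^-5 / 0.2847 = 0.269 mmol/L

DIC = 0.269 mmol/L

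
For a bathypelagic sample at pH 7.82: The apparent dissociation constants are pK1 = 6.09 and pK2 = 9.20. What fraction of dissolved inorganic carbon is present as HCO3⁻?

α₁ = 0.943

α₁ = 1 / (1 + [H⁺]/K1 + K2/[H⁺]) = 1 / (1 + 10^-1.73 + 10^-1.38)
   = 1 / (1 + 0.018621 + 0.041687) = 1/1.0603 = 0.9431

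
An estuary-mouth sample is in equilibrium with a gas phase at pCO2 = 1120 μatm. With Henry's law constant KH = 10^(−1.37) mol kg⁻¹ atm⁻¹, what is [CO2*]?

KH = 10^(−1.37) = 4.266×10^-2 mol kg⁻¹ atm⁻¹
[CO2*] = KH · pCO2 = 4.266×10^-2 × 1120×10^-6 atm = 4.78×10^-5 mol/kg

[CO2*] = 47.8 μmol/kg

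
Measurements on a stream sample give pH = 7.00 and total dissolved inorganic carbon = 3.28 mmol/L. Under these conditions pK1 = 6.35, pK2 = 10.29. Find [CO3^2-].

[CO3²⁻] = 1.37 μmol/L

α₂ = 1 / (1 + [H⁺]/K2 + [H⁺]²/(K1K2)) = 1 / (1 + 10^+3.29 + 10^+2.64)
   = 1 / (1 + 1949.8 + 436.52) = 1/2387.4 = 0.0004189
[CO3²⁻] = α₂ × DIC = 0.0004189 × 3.28 = 0.00137 mmol/L = 1.37 μmol/L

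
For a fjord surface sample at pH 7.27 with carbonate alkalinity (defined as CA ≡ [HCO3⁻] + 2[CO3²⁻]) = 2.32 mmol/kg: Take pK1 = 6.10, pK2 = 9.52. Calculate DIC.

CA = [HCO3⁻] + 2[CO3²⁻] = (α₁ + 2α₂)·DIC
At pH 7.27: [H⁺]/K1 = 10^-1.17 = 0.067608, K2/[H⁺] = 10^-2.25 = 0.0056234
α₁ = 1/(1 + 0.067608 + 0.0056234) = 1/1.0732 = 0.9318; α₂ = α₁·K2/[H⁺] = 0.005240
α₁ + 2α₂ = 0.9422
DIC = CA / (α₁ + 2α₂) = 2.32 / 0.9422 = 2.46 mmol/kg

DIC = 2.46 mmol/kg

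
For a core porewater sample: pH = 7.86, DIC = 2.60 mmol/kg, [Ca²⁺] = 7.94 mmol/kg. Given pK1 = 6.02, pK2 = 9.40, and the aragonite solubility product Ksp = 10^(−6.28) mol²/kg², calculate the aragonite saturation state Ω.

Ω = 1.09

α₂ = 1 / (1 + [H⁺]/K2 + [H⁺]²/(K1K2)) = 1 / (1 + 10^+1.54 + 10^-0.30)
   = 1 / (1 + 34.674 + 0.50119) = 1/36.175 = 0.02764
[CO3²⁻] = α₂ × DIC = 0.02764 × 2.60 = 0.07187 mmol/kg
Ksp = 10^(−6.28) = 5.248×10^-7
Ω = [Ca²⁺][CO3²⁻]/Ksp = (7.94×10^-3)(7.187×10^-5) / 5.248×10^-7 = 1.09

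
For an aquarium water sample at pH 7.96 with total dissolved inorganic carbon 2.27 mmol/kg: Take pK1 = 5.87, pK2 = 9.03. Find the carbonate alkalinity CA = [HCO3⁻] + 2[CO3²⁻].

CA = [HCO3⁻] + 2[CO3²⁻] = (α₁ + 2α₂)·DIC
At pH 7.96: [H⁺]/K1 = 10^-2.09 = 0.0081283, K2/[H⁺] = 10^-1.07 = 0.085114
α₁ = 1/(1 + 0.0081283 + 0.085114) = 1/1.0932 = 0.9147; α₂ = α₁·K2/[H⁺] = 0.07785
α₁ + 2α₂ = 1.0704
CA = 1.0704 × 2.27 = 2.43 mmol/kg

CA = 2.43 mmol/kg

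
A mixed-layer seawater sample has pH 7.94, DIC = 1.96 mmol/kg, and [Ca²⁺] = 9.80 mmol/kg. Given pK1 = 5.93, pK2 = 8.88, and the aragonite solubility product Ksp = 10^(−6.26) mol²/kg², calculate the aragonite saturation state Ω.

Ω = 3.57

α₂ = 1 / (1 + [H⁺]/K2 + [H⁺]²/(K1K2)) = 1 / (1 + 10^+0.94 + 10^-1.07)
   = 1 / (1 + 8.7096 + 0.085114) = 1/9.7947 = 0.1021
[CO3²⁻] = α₂ × DIC = 0.1021 × 1.96 = 0.2001 mmol/kg
Ksp = 10^(−6.26) = 5.495×10^-7
Ω = [Ca²⁺][CO3²⁻]/Ksp = (9.80×10^-3)(2.001×10^-4) / 5.495×10^-7 = 3.57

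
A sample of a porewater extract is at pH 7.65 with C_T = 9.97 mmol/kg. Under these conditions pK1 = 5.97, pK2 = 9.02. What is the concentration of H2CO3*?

[CO2*] = 0.196 mmol/kg

α₀ = 1 / (1 + K1/[H⁺] + K1K2/[H⁺]²) = 1 / (1 + 10^+1.68 + 10^+0.31)
   = 1 / (1 + 47.863 + 2.0417) = 1/50.905 = 0.01964
[CO2*] = α₀ × DIC = 0.01964 × 9.97 = 0.196 mmol/kg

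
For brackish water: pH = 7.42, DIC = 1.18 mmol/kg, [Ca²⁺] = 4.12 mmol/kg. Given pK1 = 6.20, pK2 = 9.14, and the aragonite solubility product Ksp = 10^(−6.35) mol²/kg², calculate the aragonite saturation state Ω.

Ω = 0.192

α₂ = 1 / (1 + [H⁺]/K2 + [H⁺]²/(K1K2)) = 1 / (1 + 10^+1.72 + 10^+0.50)
   = 1 / (1 + 52.481 + 3.1623) = 1/56.643 = 0.01765
[CO3²⁻] = α₂ × DIC = 0.01765 × 1.18 = 0.02083 mmol/kg
Ksp = 10^(−6.35) = 4.467×10^-7
Ω = [Ca²⁺][CO3²⁻]/Ksp = (4.12×10^-3)(2.083×10^-5) / 4.467×10^-7 = 0.192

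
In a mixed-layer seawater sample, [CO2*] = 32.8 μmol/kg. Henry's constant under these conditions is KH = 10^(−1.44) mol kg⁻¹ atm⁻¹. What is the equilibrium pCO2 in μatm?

pCO2 = 903 μatm

KH = 10^(−1.44) = 3.631×10^-2 mol kg⁻¹ atm⁻¹
pCO2 = [CO2*]/KH = 32.8×10^-6 / 3.631×10^-2 = 9.03×10^-4 atm = 903 μatm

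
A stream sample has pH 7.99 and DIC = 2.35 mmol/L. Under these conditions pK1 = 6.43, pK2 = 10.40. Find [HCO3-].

[HCO3⁻] = 2.28 mmol/L

α₁ = 1 / (1 + [H⁺]/K1 + K2/[H⁺]) = 1 / (1 + 10^-1.56 + 10^-2.41)
   = 1 / (1 + 0.027542 + 0.0038905) = 1/1.0314 = 0.9695
[HCO3⁻] = α₁ × DIC = 0.9695 × 2.35 = 2.28 mmol/L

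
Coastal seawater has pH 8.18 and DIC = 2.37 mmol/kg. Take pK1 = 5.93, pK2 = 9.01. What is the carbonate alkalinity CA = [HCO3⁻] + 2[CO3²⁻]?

CA = [HCO3⁻] + 2[CO3²⁻] = (α₁ + 2α₂)·DIC
At pH 8.18: [H⁺]/K1 = 10^-2.25 = 0.0056234, K2/[H⁺] = 10^-0.83 = 0.14791
α₁ = 1/(1 + 0.0056234 + 0.14791) = 1/1.1535 = 0.8669; α₂ = α₁·K2/[H⁺] = 0.1282
α₁ + 2α₂ = 1.1233
CA = 1.1233 × 2.37 = 2.66 mmol/kg

CA = 2.66 mmol/kg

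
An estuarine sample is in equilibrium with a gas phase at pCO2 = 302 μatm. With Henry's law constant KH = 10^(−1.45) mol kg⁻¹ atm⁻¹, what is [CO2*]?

KH = 10^(−1.45) = 3.548×10^-2 mol kg⁻¹ atm⁻¹
[CO2*] = KH · pCO2 = 3.548×10^-2 × 302×10^-6 atm = 1.07×10^-5 mol/kg

[CO2*] = 10.7 μmol/kg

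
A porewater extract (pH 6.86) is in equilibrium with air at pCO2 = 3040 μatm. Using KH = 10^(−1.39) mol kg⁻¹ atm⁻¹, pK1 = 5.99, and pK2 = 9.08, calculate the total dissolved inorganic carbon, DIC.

[CO2*] = KH · pCO2 = 10^(−1.39) × 3040×10^-6 = 1.238×10^-4 mol/kg
α₀ = 1/(1 + K1/[H⁺] + K1K2/[H⁺]²) = 1/(1 + 10^+0.87 + 10^-1.35) = 0.1182
DIC = [CO2*]/α₀ = 1.238×10^-4 / 0.1182 = 1.05 mmol/kg

DIC = 1.05 mmol/kg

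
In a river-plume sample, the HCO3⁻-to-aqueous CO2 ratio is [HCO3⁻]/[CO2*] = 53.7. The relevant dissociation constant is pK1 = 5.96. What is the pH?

From K1 = [H⁺][HCO3⁻]/[CO2*]:  pH = pK1 + log₁₀([HCO3⁻]/[CO2*])
log₁₀(53.7) = +1.730
pH = 5.96 + (+1.730) = 7.69

pH = 7.69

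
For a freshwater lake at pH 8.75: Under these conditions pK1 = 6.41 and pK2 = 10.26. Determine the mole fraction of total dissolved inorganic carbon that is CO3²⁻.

α₂ = 0.0298

α₂ = 1 / (1 + [H⁺]/K2 + [H⁺]²/(K1K2)) = 1 / (1 + 10^+1.51 + 10^-0.83)
   = 1 / (1 + 32.359 + 0.14791) = 1/33.507 = 0.02984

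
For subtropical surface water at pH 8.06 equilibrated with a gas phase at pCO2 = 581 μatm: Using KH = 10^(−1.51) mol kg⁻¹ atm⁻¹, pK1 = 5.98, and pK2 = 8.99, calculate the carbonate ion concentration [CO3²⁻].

[CO3²⁻] = 0.254 mmol/kg

[CO2*] = KH · pCO2 = 10^(−1.51) × 581×10^-6 = 1.795×10^-5 mol/kg
α₀ = 1/(1 + K1/[H⁺] + K1K2/[H⁺]²) = 1/(1 + 10^+2.08 + 10^+1.15) = 0.007388
DIC = [CO2*]/α₀ = 1.795×10^-5 / 0.007388 = 2.430 mmol/kg
[CO3²⁻] = α₂·DIC; α₂ = 0.1044, so [CO3²⁻] = 0.1044 × 2.430 = 0.254 mmol/kg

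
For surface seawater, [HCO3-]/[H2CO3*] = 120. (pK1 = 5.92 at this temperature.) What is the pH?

pH = 8.00

From K1 = [H⁺][HCO3-]/[H2CO3*]:  pH = pK1 + log₁₀([HCO3-]/[H2CO3*])
log₁₀(120) = +2.079
pH = 5.92 + (+2.079) = 8.00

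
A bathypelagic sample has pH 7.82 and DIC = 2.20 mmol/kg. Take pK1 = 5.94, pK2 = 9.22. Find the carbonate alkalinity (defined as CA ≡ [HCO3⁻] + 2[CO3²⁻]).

CA = [HCO3⁻] + 2[CO3²⁻] = (α₁ + 2α₂)·DIC
At pH 7.82: [H⁺]/K1 = 10^-1.88 = 0.013183, K2/[H⁺] = 10^-1.40 = 0.039811
α₁ = 1/(1 + 0.013183 + 0.039811) = 1/1.0530 = 0.9497; α₂ = α₁·K2/[H⁺] = 0.03781
α₁ + 2α₂ = 1.0253
CA = 1.0253 × 2.20 = 2.26 mmol/kg

CA = 2.26 mmol/kg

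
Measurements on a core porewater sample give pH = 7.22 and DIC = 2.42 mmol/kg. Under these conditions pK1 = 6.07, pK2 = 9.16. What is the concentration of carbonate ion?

[CO3²⁻] = 0.0257 mmol/kg

α₂ = 1 / (1 + [H⁺]/K2 + [H⁺]²/(K1K2)) = 1 / (1 + 10^+1.94 + 10^+0.79)
   = 1 / (1 + 87.096 + 6.1660) = 1/94.262 = 0.01061
[CO3²⁻] = α₂ × DIC = 0.01061 × 2.42 = 0.0257 mmol/kg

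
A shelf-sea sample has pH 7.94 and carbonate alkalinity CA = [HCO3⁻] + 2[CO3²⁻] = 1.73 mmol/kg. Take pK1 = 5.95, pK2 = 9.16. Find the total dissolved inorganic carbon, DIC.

CA = [HCO3⁻] + 2[CO3²⁻] = (α₁ + 2α₂)·DIC
At pH 7.94: [H⁺]/K1 = 10^-1.99 = 0.010233, K2/[H⁺] = 10^-1.22 = 0.060256
α₁ = 1/(1 + 0.010233 + 0.060256) = 1/1.0705 = 0.9342; α₂ = α₁·K2/[H⁺] = 0.05629
α₁ + 2α₂ = 1.0467
DIC = CA / (α₁ + 2α₂) = 1.73 / 1.0467 = 1.65 mmol/kg

DIC = 1.65 mmol/kg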